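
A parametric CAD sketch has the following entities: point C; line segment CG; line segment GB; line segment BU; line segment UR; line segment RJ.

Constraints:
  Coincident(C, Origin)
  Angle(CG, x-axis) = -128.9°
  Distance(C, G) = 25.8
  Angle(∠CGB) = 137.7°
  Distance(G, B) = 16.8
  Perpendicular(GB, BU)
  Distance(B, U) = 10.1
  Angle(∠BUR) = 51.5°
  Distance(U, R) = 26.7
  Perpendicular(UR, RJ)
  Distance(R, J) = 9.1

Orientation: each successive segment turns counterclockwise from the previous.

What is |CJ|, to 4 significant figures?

37.25

C is at the origin; CG runs at -128.9° with length 25.8, so G = (-16.20, -20.08). ∠CGB = 137.7° gives GB at -86.60° from the x-axis; with |GB| = 16.8, B = (-15.21, -36.85). The perpendicularity gives BU at right angles to GB, so BU runs at 3.400°; with |BU| = 10.1, U = (-5.123, -36.25). ∠BUR = 51.5° gives UR at 131.9° from the x-axis; with |UR| = 26.7, R = (-22.95, -16.38). UR ⟂ RJ, so RJ runs at -138.1°; with |RJ| = 9.1, J = (-29.73, -22.45). Then |CJ| = |J − C| = 37.25.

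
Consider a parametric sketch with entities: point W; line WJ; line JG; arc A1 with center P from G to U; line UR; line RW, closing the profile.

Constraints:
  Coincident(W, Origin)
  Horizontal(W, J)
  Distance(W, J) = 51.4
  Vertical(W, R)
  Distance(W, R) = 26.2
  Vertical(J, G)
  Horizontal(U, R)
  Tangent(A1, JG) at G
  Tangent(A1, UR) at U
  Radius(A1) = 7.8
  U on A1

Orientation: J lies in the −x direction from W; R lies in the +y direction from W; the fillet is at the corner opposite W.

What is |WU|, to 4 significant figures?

50.87

W is at the origin; WJ is horizontal with |WJ| = 51.4 and J on the −x side, so J = (-51.40, 0.000). W and R share the same x with |WR| = 26.2 and R on the +y side, so R = (0.000, 26.20). The virtual corner opposite W is at (-51.40, 26.20). Since A1 is tangent to JG there, PG ⟂ JG and the tangent condition forces PU to be normal to UR, with radius 7.8, so the center P sits 7.8 in from both sides at P = (-43.60, 18.40). That places the tangent points at G = (-51.40, 18.40) on JG and U = (-43.60, 26.20) on UR. Then |WU| = |U − W| = 50.87.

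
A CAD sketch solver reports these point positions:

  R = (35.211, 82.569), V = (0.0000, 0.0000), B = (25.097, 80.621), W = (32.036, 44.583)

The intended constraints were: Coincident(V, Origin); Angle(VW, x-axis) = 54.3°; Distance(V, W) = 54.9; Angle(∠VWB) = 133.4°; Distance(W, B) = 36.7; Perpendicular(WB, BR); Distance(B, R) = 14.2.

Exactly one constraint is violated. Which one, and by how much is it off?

Distance(B, R) = 14.2 — off by 3.90.

V = (0.00, 0.00) ✓; VW at 54.30° ✓; |VW| = 54.90 ✓; ∠VWB = 133.4° ✓; |WB| = 36.70 ✓; ∠(WB, BR) = 90.00° ✓; |BR| = 10.30 ✗.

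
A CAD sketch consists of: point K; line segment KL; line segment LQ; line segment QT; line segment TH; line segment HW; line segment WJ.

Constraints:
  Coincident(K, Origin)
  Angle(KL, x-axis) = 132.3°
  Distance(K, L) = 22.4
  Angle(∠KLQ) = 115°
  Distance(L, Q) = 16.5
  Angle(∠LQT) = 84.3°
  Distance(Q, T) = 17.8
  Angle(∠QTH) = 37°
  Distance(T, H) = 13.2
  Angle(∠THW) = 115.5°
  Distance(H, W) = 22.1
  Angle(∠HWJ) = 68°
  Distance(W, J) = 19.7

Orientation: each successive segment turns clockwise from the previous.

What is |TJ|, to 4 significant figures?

21.37

K is at the origin; KL runs at 132.3° with length 22.4, so L = (-15.08, 16.57). ∠KLQ = 115.0° gives LQ at 67.30° from the x-axis; with |LQ| = 16.5, Q = (-8.708, 31.79). ∠LQT = 84.3° gives QT at -28.40° from the x-axis; with |QT| = 17.8, T = (6.950, 23.32). ∠QTH = 37.0° gives TH at -171.4° from the x-axis; with |TH| = 13.2, H = (-6.102, 21.35). ∠THW = 115.5° gives HW at 124.1° from the x-axis; with |HW| = 22.1, W = (-18.49, 39.65). ∠HWJ = 68.0° gives WJ at 12.10° from the x-axis; with |WJ| = 19.7, J = (0.7703, 43.78). Then |TJ| = |J − T| = 21.37.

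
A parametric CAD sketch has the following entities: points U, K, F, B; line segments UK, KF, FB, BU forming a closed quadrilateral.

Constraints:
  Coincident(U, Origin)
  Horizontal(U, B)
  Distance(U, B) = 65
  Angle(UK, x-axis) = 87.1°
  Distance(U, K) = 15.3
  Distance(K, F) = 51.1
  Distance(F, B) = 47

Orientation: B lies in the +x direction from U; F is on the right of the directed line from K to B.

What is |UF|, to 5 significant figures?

39.434

U is at the origin; U and B share the same y with |UB| = 65.0 and B in +x, so B = (65.0, 0). UK runs at 87.1° with |UK| = 15.3, so K = (0.77407, 15.280). F is determined by |KF| = 51.1 and |FB| = 47.0 together: it lies at the intersection of circle(K, 51.1) and circle(B, 47.0). With |KB| = 66.019, the foot of the radical line on KB is 36.056 from K and the perpendicular offset is √(51.1² − 36.056²) = 36.211. Taking the right-of-KB solution: F = (27.469, -28.292).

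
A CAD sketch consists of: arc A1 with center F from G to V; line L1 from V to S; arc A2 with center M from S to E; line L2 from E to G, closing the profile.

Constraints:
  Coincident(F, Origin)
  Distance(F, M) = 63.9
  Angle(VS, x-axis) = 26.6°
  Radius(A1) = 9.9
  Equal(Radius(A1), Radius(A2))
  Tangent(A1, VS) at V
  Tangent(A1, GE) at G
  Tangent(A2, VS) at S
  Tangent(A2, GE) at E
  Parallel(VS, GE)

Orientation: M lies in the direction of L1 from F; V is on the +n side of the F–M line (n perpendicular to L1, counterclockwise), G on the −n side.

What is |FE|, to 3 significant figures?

64.7

The slot axis is L1's direction at 26.6°, so u = (cos 26.6°, sin 26.6°) = (0.894, 0.448) and n = (−sin 26.6°, cos 26.6°) = (-0.448, 0.894). F is at the origin and M lies 63.9 along u from F, so M = 63.9·u = (57.1, 28.6). Tangency of A1 to both parallel lines with radius 9.9 puts V and G at F ± 9.9·n: V = (-4.43, 8.85), G = (4.43, -8.85). Equal radii place S and E the same way about M: S = M + 9.9·n = (52.7, 37.5), E = M − 9.9·n = (61.6, 19.8). Then |FE| = |E − F| = 64.7.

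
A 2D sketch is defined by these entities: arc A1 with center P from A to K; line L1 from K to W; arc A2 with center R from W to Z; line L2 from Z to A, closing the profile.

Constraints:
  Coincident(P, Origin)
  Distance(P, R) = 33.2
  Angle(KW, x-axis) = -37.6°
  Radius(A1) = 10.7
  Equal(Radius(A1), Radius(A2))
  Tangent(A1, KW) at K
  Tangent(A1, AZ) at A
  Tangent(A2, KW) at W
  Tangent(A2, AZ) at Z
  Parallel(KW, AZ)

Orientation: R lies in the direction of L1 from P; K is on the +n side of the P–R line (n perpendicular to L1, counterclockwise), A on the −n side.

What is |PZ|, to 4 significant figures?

34.88

The slot axis is L1's direction at -37.6°, so u = (cos -37.6°, sin -37.6°) = (0.7923, -0.6101) and n = (−sin -37.6°, cos -37.6°) = (0.6101, 0.7923). P is at the origin and R lies 33.2 along u from P, so R = 33.2·u = (26.30, -20.26). Tangency of A1 to both parallel lines with radius 10.7 puts K and A at P ± 10.7·n: K = (6.529, 8.477), A = (-6.529, -8.477). Equal radii place W and Z the same way about R: W = R + 10.7·n = (32.83, -11.78), Z = R − 10.7·n = (19.78, -28.73). Then |PZ| = |Z − P| = 34.88.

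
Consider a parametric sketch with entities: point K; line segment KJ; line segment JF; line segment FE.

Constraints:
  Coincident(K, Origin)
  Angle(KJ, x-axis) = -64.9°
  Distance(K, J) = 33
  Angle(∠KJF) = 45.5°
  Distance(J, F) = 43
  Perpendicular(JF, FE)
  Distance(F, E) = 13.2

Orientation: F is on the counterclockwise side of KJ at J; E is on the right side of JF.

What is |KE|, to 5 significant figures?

41.767

∠KJF = 45.5°, so JF runs at -64.9° + (180° − 45.5°) = 69.600° from the x-axis; with |JF| = 43.0, F = J + 43.0·(cos 69.600°, sin 69.600°) = (28.987, 10.419). JF ⟂ FE; with |FE| = 13.2 on the right of JF, E = F + 13.2·(0.93728, -0.34857) = (41.359, 5.8182). Then |KE| = |E − K| = 41.767.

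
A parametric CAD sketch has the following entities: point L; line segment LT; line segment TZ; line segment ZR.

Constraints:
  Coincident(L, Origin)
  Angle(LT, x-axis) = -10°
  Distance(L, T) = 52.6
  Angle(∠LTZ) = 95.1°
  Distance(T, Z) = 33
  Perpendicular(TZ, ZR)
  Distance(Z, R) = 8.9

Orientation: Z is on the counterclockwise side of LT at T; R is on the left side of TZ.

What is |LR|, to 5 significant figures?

57.541

∠LTZ = 95.1°, so TZ runs at -10.0° + (180° − 95.1°) = 74.900° from the x-axis; with |TZ| = 33.0, Z = T + 33.0·(cos 74.900°, sin 74.900°) = (60.398, 22.727). TZ ⟂ ZR; with |ZR| = 8.9 on the left of TZ, R = Z + 8.9·(-0.96547, 0.26050) = (51.805, 25.045). Then |LR| = |R − L| = 57.541.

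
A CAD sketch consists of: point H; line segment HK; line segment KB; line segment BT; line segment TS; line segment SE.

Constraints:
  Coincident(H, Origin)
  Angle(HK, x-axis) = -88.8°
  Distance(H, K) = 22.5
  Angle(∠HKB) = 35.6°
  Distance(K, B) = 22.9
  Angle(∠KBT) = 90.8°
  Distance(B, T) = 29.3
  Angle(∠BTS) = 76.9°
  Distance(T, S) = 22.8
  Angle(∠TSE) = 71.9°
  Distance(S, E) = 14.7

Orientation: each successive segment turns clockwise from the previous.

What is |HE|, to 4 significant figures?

9.914

∠BTS = 76.9° gives TS at -65.50° from the x-axis; with |TS| = 22.8, S = (19.42, -7.028). ∠TSE = 71.9° gives SE at -173.6° from the x-axis; with |SE| = 14.7, E = (4.814, -8.667). Then |HE| = |E − H| = 9.914.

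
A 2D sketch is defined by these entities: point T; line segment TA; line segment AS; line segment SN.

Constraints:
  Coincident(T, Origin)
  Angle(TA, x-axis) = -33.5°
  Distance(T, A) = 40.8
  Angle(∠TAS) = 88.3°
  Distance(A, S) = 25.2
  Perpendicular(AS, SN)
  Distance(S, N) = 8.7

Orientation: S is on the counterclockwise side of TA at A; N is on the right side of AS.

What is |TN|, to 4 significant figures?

54.99

T is at the origin; TA runs at -33.5° with length 40.8, so A = 40.8·(cos -33.5°, sin -33.5°) = (34.02, -22.52). ∠TAS = 88.3°, so AS runs at -33.5° + (180° − 88.3°) = 58.20° from the x-axis; with |AS| = 25.2, S = A + 25.2·(cos 58.20°, sin 58.20°) = (47.30, -1.102). AS is perpendicular to SN; with |SN| = 8.7 on the right of AS, N = S + 8.7·(0.8499, -0.5270) = (54.70, -5.686). Then |TN| = |N − T| = 54.99.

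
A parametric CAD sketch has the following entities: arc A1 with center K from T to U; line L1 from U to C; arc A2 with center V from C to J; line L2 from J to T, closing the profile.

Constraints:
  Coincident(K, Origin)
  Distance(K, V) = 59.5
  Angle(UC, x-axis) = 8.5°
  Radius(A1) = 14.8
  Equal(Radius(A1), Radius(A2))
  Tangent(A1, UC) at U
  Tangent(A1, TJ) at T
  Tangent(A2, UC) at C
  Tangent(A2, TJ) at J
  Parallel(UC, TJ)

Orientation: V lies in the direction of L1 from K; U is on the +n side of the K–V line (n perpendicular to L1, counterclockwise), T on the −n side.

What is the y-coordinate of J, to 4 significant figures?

-5.843

The slot axis is L1's direction at 8.5°, so u = (cos 8.5°, sin 8.5°) = (0.9890, 0.1478) and n = (−sin 8.5°, cos 8.5°) = (-0.1478, 0.9890). K is at the origin and V lies 59.5 along u from K, so V = 59.5·u = (58.85, 8.795). Tangency of A1 to both parallel lines with radius 14.8 puts U and T at K ± 14.8·n: U = (-2.188, 14.64), T = (2.188, -14.64). Equal radii place C and J the same way about V: C = V + 14.8·n = (56.66, 23.43), J = V − 14.8·n = (61.03, -5.843). So J.y = -5.843.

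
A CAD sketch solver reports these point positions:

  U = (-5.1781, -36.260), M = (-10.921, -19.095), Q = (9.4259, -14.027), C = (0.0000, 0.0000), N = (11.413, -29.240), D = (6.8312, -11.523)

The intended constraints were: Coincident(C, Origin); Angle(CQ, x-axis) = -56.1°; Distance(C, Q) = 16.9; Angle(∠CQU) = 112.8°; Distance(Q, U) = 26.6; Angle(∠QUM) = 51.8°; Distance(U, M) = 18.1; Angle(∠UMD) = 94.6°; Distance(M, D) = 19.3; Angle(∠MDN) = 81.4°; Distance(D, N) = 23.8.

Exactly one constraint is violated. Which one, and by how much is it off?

Distance(D, N) = 23.8 — off by 5.50.

C = (0.00, 0.00) ✓; CQ at -56.10° ✓; |CQ| = 16.90 ✓; ∠CQU = 112.8° ✓; |QU| = 26.60 ✓; ∠QUM = 51.80° ✓; |UM| = 18.10 ✓; ∠UMD = 94.60° ✓; |MD| = 19.30 ✓; ∠MDN = 81.40° ✓; |DN| = 18.30 ✗.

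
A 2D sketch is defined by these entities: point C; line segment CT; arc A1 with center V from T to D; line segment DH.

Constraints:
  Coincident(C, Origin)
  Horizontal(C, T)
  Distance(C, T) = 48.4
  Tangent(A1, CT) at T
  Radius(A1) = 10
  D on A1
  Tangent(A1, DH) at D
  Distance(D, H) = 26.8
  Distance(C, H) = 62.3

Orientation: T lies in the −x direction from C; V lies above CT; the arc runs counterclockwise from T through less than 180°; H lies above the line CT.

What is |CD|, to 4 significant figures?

41.41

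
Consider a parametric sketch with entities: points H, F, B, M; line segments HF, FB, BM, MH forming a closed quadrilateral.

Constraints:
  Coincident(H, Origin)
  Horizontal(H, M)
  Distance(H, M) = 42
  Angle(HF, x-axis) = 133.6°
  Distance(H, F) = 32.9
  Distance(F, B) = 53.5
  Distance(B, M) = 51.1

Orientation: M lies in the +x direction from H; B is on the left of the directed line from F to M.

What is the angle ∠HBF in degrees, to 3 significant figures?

35.5°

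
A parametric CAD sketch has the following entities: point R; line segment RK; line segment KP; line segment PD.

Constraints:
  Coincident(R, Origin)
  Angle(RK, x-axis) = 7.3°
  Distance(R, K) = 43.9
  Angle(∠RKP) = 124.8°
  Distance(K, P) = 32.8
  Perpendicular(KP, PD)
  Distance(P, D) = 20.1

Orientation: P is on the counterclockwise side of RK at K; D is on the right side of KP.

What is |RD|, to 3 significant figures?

80.6

R is at the origin; RK runs at 7.3° with length 43.9, so K = 43.9·(cos 7.3°, sin 7.3°) = (43.5, 5.58). ∠RKP = 124.8°, so KP runs at 7.3° + (180° − 124.8°) = 62.5° from the x-axis; with |KP| = 32.8, P = K + 32.8·(cos 62.5°, sin 62.5°) = (58.7, 34.7). KP ⟂ PD; with |PD| = 20.1 on the right of KP, D = P + 20.1·(0.887, -0.462) = (76.5, 25.4). Then |RD| = |D − R| = 80.6.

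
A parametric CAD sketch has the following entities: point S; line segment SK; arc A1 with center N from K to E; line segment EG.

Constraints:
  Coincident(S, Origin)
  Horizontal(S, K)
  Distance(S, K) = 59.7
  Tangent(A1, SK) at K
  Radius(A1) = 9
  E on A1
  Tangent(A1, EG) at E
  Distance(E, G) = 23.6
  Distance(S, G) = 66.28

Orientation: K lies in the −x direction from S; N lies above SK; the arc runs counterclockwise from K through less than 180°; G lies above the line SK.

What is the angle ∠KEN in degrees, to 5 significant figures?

37.816°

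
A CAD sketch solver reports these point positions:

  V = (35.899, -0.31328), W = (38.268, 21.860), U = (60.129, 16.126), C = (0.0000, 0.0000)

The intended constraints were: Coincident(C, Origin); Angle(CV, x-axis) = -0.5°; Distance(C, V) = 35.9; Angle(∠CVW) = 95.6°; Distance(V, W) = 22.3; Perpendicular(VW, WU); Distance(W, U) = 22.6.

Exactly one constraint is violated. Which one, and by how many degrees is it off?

Perpendicular(VW, WU) — off by 8.60°.

C = (0.00, 0.00) ✓; CV at -0.5000° ✓; |CV| = 35.90 ✓; ∠CVW = 95.60° ✓; |VW| = 22.30 ✓; ∠(VW, WU) = 98.60° ✗; |WU| = 22.60 ✓.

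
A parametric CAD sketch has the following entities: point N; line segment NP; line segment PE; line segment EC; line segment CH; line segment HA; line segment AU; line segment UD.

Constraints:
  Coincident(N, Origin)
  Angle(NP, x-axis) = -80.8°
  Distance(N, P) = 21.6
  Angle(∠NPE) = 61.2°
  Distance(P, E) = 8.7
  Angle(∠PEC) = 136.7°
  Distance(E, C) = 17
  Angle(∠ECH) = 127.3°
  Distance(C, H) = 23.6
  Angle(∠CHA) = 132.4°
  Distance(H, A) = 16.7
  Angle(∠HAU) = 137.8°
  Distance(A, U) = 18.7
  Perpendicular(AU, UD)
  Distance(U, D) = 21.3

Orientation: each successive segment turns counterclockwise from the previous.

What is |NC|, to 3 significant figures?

12.9

N is at the origin; NP runs at -80.8° with length 21.6, so P = (3.45, -21.3). ∠NPE = 61.2° gives PE at 38.0° from the x-axis; with |PE| = 8.7, E = (10.3, -16.0). ∠PEC = 136.7° gives EC at 81.3° from the x-axis; with |EC| = 17.0, C = (12.9, 0.839). Then |NC| = |C − N| = 12.9.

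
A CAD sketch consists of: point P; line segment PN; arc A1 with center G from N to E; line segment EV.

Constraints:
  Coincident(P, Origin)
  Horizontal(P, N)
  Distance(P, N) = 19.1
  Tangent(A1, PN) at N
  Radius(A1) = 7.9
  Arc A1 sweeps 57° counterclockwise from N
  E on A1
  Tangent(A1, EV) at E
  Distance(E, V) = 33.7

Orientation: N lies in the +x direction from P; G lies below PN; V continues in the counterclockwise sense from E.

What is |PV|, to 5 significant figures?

32.399

P is at the origin; PN is horizontal with |PN| = 19.1 and N on the +x side, so N = (19.100, 0.0000). A1 meets PN tangentially, so GN is at right angles to PN, so G = N + (0, -7.9) = (19.100, -7.9000). On A1, N sits at bearing 90° from G; a 57° counterclockwise sweep puts E at bearing 147°, so E = G + 7.9·(cos 147°, sin 147°) = (12.475, -3.5974). A1 meets EV tangentially, so GE is at right angles to EV, so EV runs along (−sin 147°, cos 147°); with |EV| = 33.7, V = (-5.8798, -31.861). Then |PV| = |V − P| = 32.399.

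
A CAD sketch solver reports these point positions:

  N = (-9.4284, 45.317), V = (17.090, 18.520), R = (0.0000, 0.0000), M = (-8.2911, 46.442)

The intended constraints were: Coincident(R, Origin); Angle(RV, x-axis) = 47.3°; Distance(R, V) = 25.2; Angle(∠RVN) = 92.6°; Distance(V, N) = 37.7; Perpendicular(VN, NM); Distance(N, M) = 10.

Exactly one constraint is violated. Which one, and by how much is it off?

Distance(N, M) = 10 — off by 8.40.

R = (0.00, 0.00) ✓; RV at 47.30° ✓; |RV| = 25.20 ✓; ∠RVN = 92.60° ✓; |VN| = 37.70 ✓; ∠(VN, NM) = 90.01° ✓; |NM| = 1.600 ✗.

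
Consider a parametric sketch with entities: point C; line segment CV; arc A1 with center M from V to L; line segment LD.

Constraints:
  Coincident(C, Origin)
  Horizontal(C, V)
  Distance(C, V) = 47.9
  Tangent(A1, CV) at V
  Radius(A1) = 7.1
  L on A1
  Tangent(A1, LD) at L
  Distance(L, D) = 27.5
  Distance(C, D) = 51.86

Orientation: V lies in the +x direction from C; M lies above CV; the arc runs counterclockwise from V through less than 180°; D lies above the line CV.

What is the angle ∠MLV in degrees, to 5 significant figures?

28.711°

Checks: |CV| = 47.90 ✓; |ML| = 7.100 ✓; ∠(ML, LD) = 90.00° ✓; |LD| = 27.50 ✓; |CD| = 51.86 ✓.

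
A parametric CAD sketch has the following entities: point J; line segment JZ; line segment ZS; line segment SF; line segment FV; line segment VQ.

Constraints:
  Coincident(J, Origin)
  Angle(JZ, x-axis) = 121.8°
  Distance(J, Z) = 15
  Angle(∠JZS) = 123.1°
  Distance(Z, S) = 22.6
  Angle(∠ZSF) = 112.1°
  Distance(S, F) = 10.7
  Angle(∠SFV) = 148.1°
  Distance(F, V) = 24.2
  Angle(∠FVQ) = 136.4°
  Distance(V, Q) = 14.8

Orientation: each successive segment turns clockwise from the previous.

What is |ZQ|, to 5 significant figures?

43.890

J is at the origin; JZ runs at 121.8° with length 15.0, so Z = (-7.9043, 12.748). ∠JZS = 123.1° gives ZS at 64.900° from the x-axis; with |ZS| = 22.6, S = (1.6826, 33.214). ∠ZSF = 112.1° gives SF at -3.0000° from the x-axis; with |SF| = 10.7, F = (12.368, 32.654). ∠SFV = 148.1° gives FV at -34.900° from the x-axis; with |FV| = 24.2, V = (32.216, 18.808). ∠FVQ = 136.4° gives VQ at -78.500° from the x-axis; with |VQ| = 14.8, Q = (35.166, 4.3054). Then |ZQ| = |Q − Z| = 43.890.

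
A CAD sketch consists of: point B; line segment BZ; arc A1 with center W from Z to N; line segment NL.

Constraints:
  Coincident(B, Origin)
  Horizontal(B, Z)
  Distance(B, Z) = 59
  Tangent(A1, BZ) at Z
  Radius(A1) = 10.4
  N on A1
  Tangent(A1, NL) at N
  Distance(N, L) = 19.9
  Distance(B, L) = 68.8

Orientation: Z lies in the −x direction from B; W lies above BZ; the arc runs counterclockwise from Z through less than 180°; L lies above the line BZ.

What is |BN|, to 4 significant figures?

52.55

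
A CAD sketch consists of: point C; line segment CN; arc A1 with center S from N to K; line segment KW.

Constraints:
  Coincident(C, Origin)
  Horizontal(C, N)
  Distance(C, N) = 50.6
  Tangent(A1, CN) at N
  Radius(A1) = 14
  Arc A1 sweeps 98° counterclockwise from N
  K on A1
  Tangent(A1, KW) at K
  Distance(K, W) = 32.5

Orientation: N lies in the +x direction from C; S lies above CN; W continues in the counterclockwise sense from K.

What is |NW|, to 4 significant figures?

49.03

On A1, N sits at bearing -90° from S; a 98° counterclockwise sweep puts K at bearing 8°, so K = S + 14.0·(cos 8°, sin 8°) = (64.46, 15.95). Tangency of A1 to KW means the radius SK is perpendicular to KW, so KW runs along (−sin 8°, cos 8°); with |KW| = 32.5, W = (59.94, 48.13). Then |NW| = |W − N| = 49.03.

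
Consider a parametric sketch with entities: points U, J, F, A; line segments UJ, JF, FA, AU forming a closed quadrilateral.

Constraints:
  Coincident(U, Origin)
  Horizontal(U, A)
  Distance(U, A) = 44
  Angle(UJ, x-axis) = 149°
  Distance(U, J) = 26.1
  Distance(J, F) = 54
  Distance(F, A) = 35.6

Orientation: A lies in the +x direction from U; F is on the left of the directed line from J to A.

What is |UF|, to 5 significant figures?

42.732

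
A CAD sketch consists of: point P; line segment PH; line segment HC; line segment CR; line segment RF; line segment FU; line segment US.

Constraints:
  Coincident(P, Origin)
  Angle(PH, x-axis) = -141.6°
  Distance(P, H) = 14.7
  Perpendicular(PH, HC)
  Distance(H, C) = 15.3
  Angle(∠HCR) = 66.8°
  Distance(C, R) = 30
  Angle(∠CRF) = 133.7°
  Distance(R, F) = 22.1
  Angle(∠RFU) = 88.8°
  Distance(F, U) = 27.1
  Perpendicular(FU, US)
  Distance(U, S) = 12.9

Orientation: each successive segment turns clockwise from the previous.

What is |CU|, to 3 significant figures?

42.6

P is at the origin; PH runs at -141.6° with length 14.7, so H = (-11.5, -9.13). PH ⟂ HC, so HC runs at 128°; with |HC| = 15.3, C = (-21.0, 2.86). ∠HCR = 66.8° gives CR at 15.2° from the x-axis; with |CR| = 30.0, R = (7.93, 10.7). ∠CRF = 133.7° gives RF at -31.1° from the x-axis; with |RF| = 22.1, F = (26.9, -0.690). ∠RFU = 88.8° gives FU at -122° from the x-axis; with |FU| = 27.1, U = (12.4, -23.6). Then |CU| = |U − C| = 42.6.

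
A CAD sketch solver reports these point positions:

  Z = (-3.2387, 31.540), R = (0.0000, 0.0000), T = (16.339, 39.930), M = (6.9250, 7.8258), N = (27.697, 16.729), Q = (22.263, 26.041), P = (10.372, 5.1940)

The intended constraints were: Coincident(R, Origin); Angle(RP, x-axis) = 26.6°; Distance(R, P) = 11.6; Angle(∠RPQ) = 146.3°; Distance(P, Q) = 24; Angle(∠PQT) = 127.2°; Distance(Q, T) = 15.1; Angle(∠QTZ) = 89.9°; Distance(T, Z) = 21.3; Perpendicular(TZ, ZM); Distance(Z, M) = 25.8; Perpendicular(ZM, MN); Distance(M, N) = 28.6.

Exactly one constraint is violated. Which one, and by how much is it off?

Distance(M, N) = 28.6 — off by 6.00.

R = (0.00, 0.00) ✓; RP at 26.60° ✓; |RP| = 11.60 ✓; ∠RPQ = 146.3° ✓; |PQ| = 24.00 ✓; ∠PQT = 127.2° ✓; |QT| = 15.10 ✓; ∠QTZ = 89.90° ✓; |TZ| = 21.30 ✓; ∠(TZ, ZM) = 90.00° ✓; |ZM| = 25.80 ✓; ∠(ZM, MN) = 90.00° ✓; |MN| = 22.60 ✗.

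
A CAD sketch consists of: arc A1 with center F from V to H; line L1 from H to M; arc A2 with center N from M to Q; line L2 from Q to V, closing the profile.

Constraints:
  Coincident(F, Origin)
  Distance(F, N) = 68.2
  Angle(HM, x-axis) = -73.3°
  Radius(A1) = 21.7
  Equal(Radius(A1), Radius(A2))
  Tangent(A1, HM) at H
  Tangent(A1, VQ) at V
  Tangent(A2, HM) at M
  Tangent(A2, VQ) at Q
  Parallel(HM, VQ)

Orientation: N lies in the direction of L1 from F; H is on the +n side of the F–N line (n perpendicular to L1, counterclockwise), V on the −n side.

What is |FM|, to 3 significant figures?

71.6

The slot axis is L1's direction at -73.3°, so u = (cos -73.3°, sin -73.3°) = (0.287, -0.958) and n = (−sin -73.3°, cos -73.3°) = (0.958, 0.287). F is at the origin and N lies 68.2 along u from F, so N = 68.2·u = (19.6, -65.3). Tangency of A1 to both parallel lines with radius 21.7 puts H and V at F ± 21.7·n: H = (20.8, 6.24), V = (-20.8, -6.24). Equal radii place M and Q the same way about N: M = N + 21.7·n = (40.4, -59.1), Q = N − 21.7·n = (-1.19, -71.6). Then |FM| = |M − F| = 71.6.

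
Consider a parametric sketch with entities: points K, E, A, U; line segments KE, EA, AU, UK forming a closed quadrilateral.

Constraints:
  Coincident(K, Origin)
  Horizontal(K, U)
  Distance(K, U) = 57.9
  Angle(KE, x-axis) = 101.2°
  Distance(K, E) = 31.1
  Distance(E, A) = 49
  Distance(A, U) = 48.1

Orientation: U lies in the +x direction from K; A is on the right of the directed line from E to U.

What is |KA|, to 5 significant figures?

19.309

K is at the origin; K and U share the same y with |KU| = 57.9 and U in +x, so U = (57.9, 0). KE runs at 101.2° with |KE| = 31.1, so E = (-6.0407, 30.508). A is determined by |EA| = 49.0 and |AU| = 48.1 together: it lies at the intersection of circle(E, 49.0) and circle(U, 48.1). With |EU| = 70.846, the foot of the radical line on EU is 36.040 from E and the perpendicular offset is √(49.0² − 36.040²) = 33.199. Taking the right-of-EU solution: A = (12.190, -14.974).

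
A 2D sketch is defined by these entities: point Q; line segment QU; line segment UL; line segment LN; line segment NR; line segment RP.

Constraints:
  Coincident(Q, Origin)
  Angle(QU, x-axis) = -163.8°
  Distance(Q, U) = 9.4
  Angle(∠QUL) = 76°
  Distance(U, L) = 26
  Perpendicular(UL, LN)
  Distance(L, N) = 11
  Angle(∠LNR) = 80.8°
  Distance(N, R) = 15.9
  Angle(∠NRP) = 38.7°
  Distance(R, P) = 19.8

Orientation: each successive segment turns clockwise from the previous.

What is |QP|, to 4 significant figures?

27.33

Q is at the origin; QU runs at -163.8° with length 9.4, so U = (-9.027, -2.623). ∠QUL = 76.0° gives UL at 92.20° from the x-axis; with |UL| = 26.0, L = (-10.02, 23.36). UL ⟂ LN, so LN runs at 2.200°; with |LN| = 11.0, N = (0.9670, 23.78). ∠LNR = 80.8° gives NR at -97.00° from the x-axis; with |NR| = 15.9, R = (-0.9707, 7.999). ∠NRP = 38.7° gives RP at 121.7° from the x-axis; with |RP| = 19.8, P = (-11.38, 24.85). Then |QP| = |P − Q| = 27.33.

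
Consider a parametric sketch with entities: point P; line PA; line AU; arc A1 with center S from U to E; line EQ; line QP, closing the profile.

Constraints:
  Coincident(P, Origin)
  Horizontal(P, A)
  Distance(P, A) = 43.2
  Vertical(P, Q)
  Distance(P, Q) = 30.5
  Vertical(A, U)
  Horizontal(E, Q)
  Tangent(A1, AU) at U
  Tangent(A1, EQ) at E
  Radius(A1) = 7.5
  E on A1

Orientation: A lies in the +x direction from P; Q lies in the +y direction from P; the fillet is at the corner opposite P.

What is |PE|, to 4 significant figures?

46.95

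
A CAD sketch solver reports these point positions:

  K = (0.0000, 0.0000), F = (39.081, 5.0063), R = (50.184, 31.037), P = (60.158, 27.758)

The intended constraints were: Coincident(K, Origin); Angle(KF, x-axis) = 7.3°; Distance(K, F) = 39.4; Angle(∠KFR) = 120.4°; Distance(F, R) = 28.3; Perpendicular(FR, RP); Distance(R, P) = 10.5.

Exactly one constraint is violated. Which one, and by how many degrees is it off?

Perpendicular(FR, RP) — off by 4.90°.

K = (0.00, 0.00) ✓; KF at 7.300° ✓; |KF| = 39.40 ✓; ∠KFR = 120.4° ✓; |FR| = 28.30 ✓; ∠(FR, RP) = 85.10° ✗; |RP| = 10.50 ✓.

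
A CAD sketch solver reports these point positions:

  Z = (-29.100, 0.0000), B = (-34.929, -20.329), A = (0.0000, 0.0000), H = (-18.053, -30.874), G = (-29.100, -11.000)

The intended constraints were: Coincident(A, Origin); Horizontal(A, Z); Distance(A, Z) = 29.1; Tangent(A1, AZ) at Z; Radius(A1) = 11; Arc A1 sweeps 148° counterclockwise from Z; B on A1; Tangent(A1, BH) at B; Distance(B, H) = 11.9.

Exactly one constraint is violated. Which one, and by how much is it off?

Distance(B, H) = 11.9 — off by 8.00.

A = (0.00, 0.00) ✓; A.y = 0.00, Z.y = 0.00 ✓; |AZ| = 29.10 ✓; ∠(GZ, ZA) = 90.00° ✓; |GZ| = 11.00 ✓; bearing(G→B) − bearing(G→Z) = 148.0° ✓; |GB| = 11.00 ✓; ∠(GB, BH) = 90.00° ✓; |BH| = 19.90 ✗.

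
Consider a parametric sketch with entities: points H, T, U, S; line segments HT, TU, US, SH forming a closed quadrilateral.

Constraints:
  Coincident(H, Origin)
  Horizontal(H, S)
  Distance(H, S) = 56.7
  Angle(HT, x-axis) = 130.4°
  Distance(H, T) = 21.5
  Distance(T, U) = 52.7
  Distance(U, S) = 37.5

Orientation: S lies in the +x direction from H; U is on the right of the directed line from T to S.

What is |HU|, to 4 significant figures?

31.45

H is at the origin; H and S share the same y with |HS| = 56.7 and S in +x, so S = (56.7, 0). HT runs at 130.4° with |HT| = 21.5, so T = (-13.93, 16.37). U is determined by |TU| = 52.7 and |US| = 37.5 together: it lies at the intersection of circle(T, 52.7) and circle(S, 37.5). With |TS| = 72.51, the foot of the radical line on TS is 45.71 from T and the perpendicular offset is √(52.7² − 45.71²) = 26.23. Taking the right-of-TS solution: U = (24.67, -19.50).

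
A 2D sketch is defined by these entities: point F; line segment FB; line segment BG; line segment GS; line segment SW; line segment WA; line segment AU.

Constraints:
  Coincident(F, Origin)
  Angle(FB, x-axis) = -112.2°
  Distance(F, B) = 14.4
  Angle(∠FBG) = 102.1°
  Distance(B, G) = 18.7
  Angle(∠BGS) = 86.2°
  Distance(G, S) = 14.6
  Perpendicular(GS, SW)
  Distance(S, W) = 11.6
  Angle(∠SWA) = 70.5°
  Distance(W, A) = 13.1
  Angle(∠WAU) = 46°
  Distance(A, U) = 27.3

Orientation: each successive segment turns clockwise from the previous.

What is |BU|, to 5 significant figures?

34.713

∠SWA = 70.5° gives WA at -123.40° from the x-axis; with |WA| = 13.1, A = (-16.295, -9.6039). ∠WAU = 46.0° gives AU at 102.60° from the x-axis; with |AU| = 27.3, U = (-22.250, 17.039). Then |BU| = |U − B| = 34.713.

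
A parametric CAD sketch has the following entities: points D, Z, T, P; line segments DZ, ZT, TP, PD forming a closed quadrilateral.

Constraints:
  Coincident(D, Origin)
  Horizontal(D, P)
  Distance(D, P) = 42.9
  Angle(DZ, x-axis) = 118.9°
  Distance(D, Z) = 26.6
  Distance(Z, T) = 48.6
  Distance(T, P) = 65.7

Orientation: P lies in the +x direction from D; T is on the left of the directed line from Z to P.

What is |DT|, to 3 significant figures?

63.4

Checks: |ZT| = 48.60 ✓; |TP| = 65.70 ✓.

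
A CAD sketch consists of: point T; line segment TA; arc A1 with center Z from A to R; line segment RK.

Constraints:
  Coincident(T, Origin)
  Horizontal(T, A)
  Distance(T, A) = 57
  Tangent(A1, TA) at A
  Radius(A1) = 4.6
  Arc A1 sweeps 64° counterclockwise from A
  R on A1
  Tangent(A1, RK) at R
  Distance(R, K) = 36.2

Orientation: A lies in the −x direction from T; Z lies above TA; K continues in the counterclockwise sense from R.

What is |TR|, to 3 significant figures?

52.9

T is at the origin; TA is horizontal with |TA| = 57.0 and A on the −x side, so A = (-57.0, 0.00). The tangent condition forces ZA to be normal to TA, so Z = A + (0, 4.6) = (-57.0, 4.60). On A1, A sits at bearing -90° from Z; a 64° counterclockwise sweep puts R at bearing -26°, so R = Z + 4.6·(cos -26°, sin -26°) = (-52.9, 2.58). Then |TR| = |R − T| = 52.9.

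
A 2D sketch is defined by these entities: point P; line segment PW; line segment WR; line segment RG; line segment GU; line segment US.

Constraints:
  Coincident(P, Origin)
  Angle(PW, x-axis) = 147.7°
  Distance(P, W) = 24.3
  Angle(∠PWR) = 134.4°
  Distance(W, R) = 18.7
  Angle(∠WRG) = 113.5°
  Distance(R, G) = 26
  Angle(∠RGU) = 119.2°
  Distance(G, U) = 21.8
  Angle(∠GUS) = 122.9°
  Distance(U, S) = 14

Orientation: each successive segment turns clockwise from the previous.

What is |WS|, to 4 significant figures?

40.16

∠RGU = 119.2° gives GU at -25.20° from the x-axis; with |GU| = 21.8, U = (16.41, 37.12). ∠GUS = 122.9° gives US at -82.30° from the x-axis; with |US| = 14.0, S = (18.28, 23.25). Then |WS| = |S − W| = 40.16.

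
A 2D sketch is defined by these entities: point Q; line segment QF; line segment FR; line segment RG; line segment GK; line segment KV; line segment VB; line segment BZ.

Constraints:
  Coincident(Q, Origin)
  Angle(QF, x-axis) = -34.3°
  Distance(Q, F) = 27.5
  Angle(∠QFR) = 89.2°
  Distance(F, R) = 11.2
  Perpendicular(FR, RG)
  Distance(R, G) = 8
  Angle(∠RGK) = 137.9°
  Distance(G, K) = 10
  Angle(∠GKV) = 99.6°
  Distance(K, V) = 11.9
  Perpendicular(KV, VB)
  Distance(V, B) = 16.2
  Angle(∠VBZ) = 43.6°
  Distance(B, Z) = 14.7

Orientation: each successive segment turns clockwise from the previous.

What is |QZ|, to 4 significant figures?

18.58

Q is at the origin; QF runs at -34.3° with length 27.5, so F = (22.72, -15.50). ∠QFR = 89.2° gives FR at -125.1° from the x-axis; with |FR| = 11.2, R = (16.28, -24.66). FR is perpendicular to RG, so RG runs at 144.9°; with |RG| = 8.0, G = (9.732, -20.06). ∠RGK = 137.9° gives GK at 102.8° from the x-axis; with |GK| = 10.0, K = (7.517, -10.31). ∠GKV = 99.6° gives KV at 22.40° from the x-axis; with |KV| = 11.9, V = (18.52, -5.774). The perpendicularity gives VB at right angles to KV, so VB runs at -67.60°; with |VB| = 16.2, B = (24.69, -20.75). ∠VBZ = 43.6° gives BZ at 156.0° from the x-axis; with |BZ| = 14.7, Z = (11.26, -14.77). Then |QZ| = |Z − Q| = 18.58.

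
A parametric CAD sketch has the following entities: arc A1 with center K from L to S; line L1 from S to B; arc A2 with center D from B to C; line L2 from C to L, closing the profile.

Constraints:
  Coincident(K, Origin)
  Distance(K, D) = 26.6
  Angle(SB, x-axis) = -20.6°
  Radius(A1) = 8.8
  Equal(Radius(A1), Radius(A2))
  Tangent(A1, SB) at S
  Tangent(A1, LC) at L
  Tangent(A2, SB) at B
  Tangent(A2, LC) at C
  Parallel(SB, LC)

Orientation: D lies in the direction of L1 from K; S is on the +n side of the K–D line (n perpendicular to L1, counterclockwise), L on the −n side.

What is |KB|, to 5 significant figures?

28.018

The slot axis is L1's direction at -20.6°, so u = (cos -20.6°, sin -20.6°) = (0.93606, -0.35184) and n = (−sin -20.6°, cos -20.6°) = (0.35184, 0.93606). K is at the origin and D lies 26.6 along u from K, so D = 26.6·u = (24.899, -9.3590). Tangency of A1 to both parallel lines with radius 8.8 puts S and L at K ± 8.8·n: S = (3.0962, 8.2373), L = (-3.0962, -8.2373). Equal radii place B and C the same way about D: B = D + 8.8·n = (27.995, -1.1217), C = D − 8.8·n = (21.803, -17.596). Then |KB| = |B − K| = 28.018.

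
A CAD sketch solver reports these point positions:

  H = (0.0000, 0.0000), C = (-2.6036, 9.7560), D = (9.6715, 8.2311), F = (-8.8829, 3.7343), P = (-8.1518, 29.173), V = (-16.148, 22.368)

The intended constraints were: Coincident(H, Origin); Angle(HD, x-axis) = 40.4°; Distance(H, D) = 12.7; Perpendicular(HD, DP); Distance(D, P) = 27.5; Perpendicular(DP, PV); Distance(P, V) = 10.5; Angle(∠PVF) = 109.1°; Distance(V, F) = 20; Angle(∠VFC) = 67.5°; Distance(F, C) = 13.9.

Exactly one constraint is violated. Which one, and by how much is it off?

Distance(F, C) = 13.9 — off by 5.20.

H = (0.00, 0.00) ✓; HD at 40.40° ✓; |HD| = 12.70 ✓; ∠(HD, DP) = 90.00° ✓; |DP| = 27.50 ✓; ∠(DP, PV) = 90.00° ✓; |PV| = 10.50 ✓; ∠PVF = 109.1° ✓; |VF| = 20.00 ✓; ∠VFC = 67.50° ✓; |FC| = 8.700 ✗.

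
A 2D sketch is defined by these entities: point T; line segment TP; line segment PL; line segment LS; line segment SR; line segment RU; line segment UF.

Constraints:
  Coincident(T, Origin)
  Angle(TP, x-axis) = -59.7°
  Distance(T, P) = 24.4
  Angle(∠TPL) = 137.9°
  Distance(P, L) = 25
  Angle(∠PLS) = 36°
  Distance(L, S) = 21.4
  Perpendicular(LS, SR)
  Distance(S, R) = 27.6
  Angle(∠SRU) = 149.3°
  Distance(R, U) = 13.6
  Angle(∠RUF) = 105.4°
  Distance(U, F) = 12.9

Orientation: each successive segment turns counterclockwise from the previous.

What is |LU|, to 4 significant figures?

41.87

T is at the origin; TP runs at -59.7° with length 24.4, so P = (12.31, -21.07). ∠TPL = 137.9° gives PL at -17.60° from the x-axis; with |PL| = 25.0, L = (36.14, -28.63). ∠PLS = 36.0° gives LS at 126.4° from the x-axis; with |LS| = 21.4, S = (23.44, -11.40). LS is perpendicular to SR, so SR runs at -143.6°; with |SR| = 27.6, R = (1.226, -27.78). ∠SRU = 149.3° gives RU at -112.9° from the x-axis; with |RU| = 13.6, U = (-4.066, -40.31). Then |LU| = |U − L| = 41.87.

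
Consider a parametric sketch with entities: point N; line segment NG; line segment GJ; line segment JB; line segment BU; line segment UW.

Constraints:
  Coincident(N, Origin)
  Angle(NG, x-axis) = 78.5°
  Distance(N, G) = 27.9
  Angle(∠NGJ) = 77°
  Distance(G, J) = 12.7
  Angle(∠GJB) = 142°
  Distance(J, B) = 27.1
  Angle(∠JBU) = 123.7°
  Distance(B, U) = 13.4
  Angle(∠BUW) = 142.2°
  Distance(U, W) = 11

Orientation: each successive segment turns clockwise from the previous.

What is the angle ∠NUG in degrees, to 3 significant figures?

36.2°

N is at the origin; NG runs at 78.5° with length 27.9, so G = (5.56, 27.3). ∠NGJ = 77.0° gives GJ at -24.5° from the x-axis; with |GJ| = 12.7, J = (17.1, 22.1). ∠GJB = 142.0° gives JB at -62.5° from the x-axis; with |JB| = 27.1, B = (29.6, -1.96). ∠JBU = 123.7° gives BU at -119° from the x-axis; with |BU| = 13.4, U = (23.2, -13.7). Then cos ∠NUG = UN·UG / (|UN||UG|), giving 36.2°.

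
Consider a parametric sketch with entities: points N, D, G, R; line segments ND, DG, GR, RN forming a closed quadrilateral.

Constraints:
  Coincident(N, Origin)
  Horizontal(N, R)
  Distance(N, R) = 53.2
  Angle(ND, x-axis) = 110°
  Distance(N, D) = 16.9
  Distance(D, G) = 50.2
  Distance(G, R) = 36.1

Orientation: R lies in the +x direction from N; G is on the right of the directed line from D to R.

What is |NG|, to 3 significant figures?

34.6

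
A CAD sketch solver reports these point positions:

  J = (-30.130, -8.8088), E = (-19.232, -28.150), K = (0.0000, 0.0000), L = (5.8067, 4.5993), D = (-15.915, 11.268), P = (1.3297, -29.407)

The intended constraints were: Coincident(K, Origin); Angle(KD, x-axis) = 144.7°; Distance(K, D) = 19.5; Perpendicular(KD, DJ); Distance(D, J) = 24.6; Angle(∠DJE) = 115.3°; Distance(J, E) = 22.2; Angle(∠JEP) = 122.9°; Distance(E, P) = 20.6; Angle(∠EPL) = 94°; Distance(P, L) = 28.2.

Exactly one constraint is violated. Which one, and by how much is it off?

Distance(P, L) = 28.2 — off by 6.10.

K = (0.00, 0.00) ✓; KD at 144.7° ✓; |KD| = 19.50 ✓; ∠(KD, DJ) = 90.00° ✓; |DJ| = 24.60 ✓; ∠DJE = 115.3° ✓; |JE| = 22.20 ✓; ∠JEP = 122.9° ✓; |EP| = 20.60 ✓; ∠EPL = 94.00° ✓; |PL| = 34.30 ✗.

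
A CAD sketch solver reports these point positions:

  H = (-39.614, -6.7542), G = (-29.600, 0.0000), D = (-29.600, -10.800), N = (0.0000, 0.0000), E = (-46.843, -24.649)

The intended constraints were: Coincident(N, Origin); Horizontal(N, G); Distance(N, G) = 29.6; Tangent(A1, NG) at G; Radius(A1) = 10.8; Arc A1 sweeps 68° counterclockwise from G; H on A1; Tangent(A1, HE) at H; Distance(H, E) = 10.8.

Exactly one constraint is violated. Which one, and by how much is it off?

Distance(H, E) = 10.8 — off by 8.50.

N = (0.00, 0.00) ✓; N.y = 0.00, G.y = 0.00 ✓; |NG| = 29.60 ✓; ∠(DG, GN) = 90.00° ✓; |DG| = 10.80 ✓; bearing(D→H) − bearing(D→G) = 68.00° ✓; |DH| = 10.80 ✓; ∠(DH, HE) = 90.00° ✓; |HE| = 19.30 ✗.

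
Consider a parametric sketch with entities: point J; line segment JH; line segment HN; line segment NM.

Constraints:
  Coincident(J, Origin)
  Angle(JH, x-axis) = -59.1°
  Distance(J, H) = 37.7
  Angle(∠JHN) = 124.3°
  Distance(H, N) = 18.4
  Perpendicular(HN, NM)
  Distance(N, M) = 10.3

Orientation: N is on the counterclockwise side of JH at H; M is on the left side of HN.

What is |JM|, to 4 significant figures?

44.79

J is at the origin; JH runs at -59.1° with length 37.7, so H = 37.7·(cos -59.1°, sin -59.1°) = (19.36, -32.35). ∠JHN = 124.3°, so HN runs at -59.1° + (180° − 124.3°) = -3.400° from the x-axis; with |HN| = 18.4, N = H + 18.4·(cos -3.400°, sin -3.400°) = (37.73, -33.44). HN is perpendicular to NM; with |NM| = 10.3 on the left of HN, M = N + 10.3·(0.05931, 0.9982) = (38.34, -23.16). Then |JM| = |M − J| = 44.79.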